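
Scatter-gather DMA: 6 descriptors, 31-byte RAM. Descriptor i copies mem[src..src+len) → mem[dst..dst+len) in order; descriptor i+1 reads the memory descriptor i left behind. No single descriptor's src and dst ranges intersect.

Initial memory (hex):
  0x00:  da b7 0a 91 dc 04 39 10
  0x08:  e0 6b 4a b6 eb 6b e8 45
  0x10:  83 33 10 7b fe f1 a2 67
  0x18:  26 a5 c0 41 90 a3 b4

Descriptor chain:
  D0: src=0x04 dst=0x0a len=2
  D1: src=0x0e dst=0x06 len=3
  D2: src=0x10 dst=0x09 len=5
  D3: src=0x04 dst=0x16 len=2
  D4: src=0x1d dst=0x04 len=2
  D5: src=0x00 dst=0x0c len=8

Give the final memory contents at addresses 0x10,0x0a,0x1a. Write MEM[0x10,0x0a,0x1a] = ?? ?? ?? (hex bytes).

MEM[0x10,0x0a,0x1a] = a3 33 c0

[0] 0x04->0x0a len=2 : dc 04
[1] 0x0e->0x06 len=3 : e8 45 83
[2] 0x10->0x09 len=5 : 83 33 10 7b fe
[3] 0x04->0x16 len=2 : dc 04
[4] 0x1d->0x04 len=2 : a3 b4
[5] 0x00->0x0c len=8 : da b7 0a 91 a3 b4 e8 45
query mem[0x10]=0xa3, mem[0x0a]=0x33, mem[0x1a]=0xc0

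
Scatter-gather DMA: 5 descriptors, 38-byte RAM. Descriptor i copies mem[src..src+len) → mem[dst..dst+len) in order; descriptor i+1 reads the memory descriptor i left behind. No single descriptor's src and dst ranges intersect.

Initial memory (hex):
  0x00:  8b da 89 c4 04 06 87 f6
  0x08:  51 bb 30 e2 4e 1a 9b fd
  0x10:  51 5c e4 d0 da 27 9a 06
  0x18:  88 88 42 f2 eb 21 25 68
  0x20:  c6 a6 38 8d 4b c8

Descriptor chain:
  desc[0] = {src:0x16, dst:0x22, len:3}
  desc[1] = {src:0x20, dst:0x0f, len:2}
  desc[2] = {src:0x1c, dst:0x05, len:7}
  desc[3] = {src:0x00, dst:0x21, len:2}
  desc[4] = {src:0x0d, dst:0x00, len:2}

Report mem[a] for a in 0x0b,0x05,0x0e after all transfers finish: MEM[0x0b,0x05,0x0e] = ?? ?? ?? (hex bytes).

#0 dst[0x22+3] := {0x9a,0x06,0x88}
#1 dst[0x0f+2] := {0xc6,0xa6}
#2 dst[0x05+7] := {0xeb,0x21,0x25,0x68,0xc6,0xa6,0x9a}
#3 dst[0x21+2] := {0x8b,0xda}
#4 dst[0x00+2] := {0x1a,0x9b}
query mem[0x0b]=0x9a, mem[0x05]=0xeb, mem[0x0e]=0x9b

MEM[0x0b,0x05,0x0e] = 9a eb 9b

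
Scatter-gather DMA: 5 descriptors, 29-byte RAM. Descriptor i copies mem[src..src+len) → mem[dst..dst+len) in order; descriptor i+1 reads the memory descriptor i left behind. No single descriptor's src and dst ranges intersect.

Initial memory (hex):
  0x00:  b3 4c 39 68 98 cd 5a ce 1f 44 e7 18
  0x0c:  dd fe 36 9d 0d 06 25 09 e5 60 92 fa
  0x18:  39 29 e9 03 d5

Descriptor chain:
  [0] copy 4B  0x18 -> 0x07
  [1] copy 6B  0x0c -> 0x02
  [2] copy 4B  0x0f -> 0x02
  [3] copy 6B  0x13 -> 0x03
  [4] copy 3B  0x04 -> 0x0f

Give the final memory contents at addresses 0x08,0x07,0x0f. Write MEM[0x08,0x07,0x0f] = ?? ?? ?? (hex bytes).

MEM[0x08,0x07,0x0f] = 39 fa e5

D0: mem[0x07..0x0a] <- [39 29 e9 03]
D1: mem[0x02..0x07] <- [dd fe 36 9d 0d 06]
D2: mem[0x02..0x05] <- [9d 0d 06 25]
D3: mem[0x03..0x08] <- [09 e5 60 92 fa 39]
D4: mem[0x0f..0x11] <- [e5 60 92]
query mem[0x08]=0x39, mem[0x07]=0xfa, mem[0x0f]=0xe5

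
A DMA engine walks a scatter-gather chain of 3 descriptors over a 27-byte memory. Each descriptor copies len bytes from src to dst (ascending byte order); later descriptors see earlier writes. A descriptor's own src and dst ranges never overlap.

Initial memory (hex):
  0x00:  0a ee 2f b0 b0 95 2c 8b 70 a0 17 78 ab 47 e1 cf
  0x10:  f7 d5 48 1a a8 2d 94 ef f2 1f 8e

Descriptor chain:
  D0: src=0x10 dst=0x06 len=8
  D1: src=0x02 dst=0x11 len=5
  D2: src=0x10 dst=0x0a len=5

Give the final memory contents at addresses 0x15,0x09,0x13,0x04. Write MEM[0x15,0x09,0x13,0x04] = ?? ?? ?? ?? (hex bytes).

MEM[0x15,0x09,0x13,0x04] = f7 1a b0 b0

#0 dst[0x06+8] := {0xf7,0xd5,0x48,0x1a,0xa8,0x2d,0x94,0xef}
#1 dst[0x11+5] := {0x2f,0xb0,0xb0,0x95,0xf7}
#2 dst[0x0a+5] := {0xf7,0x2f,0xb0,0xb0,0x95}
query mem[0x15]=0xf7, mem[0x09]=0x1a, mem[0x13]=0xb0, mem[0x04]=0xb0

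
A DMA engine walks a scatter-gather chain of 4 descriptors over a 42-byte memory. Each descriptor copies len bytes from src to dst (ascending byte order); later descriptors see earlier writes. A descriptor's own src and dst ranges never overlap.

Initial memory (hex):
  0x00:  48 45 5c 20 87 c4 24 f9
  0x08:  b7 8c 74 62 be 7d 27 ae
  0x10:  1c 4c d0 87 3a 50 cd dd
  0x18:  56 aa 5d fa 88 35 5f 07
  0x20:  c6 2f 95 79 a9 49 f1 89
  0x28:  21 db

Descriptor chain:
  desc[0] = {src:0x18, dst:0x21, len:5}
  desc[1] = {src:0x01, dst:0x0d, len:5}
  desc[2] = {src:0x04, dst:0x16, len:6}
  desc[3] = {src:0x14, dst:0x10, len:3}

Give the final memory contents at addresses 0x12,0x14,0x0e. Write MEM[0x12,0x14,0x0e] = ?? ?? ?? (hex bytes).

MEM[0x12,0x14,0x0e] = 87 3a 5c

[0] 0x18->0x21 len=5 : 56 aa 5d fa 88
[1] 0x01->0x0d len=5 : 45 5c 20 87 c4
[2] 0x04->0x16 len=6 : 87 c4 24 f9 b7 8c
[3] 0x14->0x10 len=3 : 3a 50 87
query mem[0x12]=0x87, mem[0x14]=0x3a, mem[0x0e]=0x5c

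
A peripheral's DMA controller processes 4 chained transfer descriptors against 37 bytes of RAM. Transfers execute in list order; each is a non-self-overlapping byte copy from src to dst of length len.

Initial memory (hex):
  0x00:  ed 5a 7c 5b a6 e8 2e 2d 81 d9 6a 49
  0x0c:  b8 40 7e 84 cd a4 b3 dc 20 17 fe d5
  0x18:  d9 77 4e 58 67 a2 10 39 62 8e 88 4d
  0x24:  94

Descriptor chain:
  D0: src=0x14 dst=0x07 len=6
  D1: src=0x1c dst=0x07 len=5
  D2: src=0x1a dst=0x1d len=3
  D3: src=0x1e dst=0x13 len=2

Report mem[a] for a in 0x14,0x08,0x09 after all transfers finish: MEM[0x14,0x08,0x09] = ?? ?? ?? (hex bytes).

D0: mem[0x07..0x0c] <- [20 17 fe d5 d9 77]
D1: mem[0x07..0x0b] <- [67 a2 10 39 62]
D2: mem[0x1d..0x1f] <- [4e 58 67]
D3: mem[0x13..0x14] <- [58 67]
query mem[0x14]=0x67, mem[0x08]=0xa2, mem[0x09]=0x10

MEM[0x14,0x08,0x09] = 67 a2 10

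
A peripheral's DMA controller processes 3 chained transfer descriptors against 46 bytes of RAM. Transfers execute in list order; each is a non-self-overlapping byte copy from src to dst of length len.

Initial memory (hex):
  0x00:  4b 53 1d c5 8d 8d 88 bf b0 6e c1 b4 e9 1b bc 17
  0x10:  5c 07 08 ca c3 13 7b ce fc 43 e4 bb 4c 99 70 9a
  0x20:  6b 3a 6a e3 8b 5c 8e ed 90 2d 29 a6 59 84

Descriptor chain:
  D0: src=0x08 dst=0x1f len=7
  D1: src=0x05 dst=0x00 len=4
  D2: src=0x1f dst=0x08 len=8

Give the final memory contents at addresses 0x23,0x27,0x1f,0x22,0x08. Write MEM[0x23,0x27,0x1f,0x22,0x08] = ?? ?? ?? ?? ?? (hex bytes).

MEM[0x23,0x27,0x1f,0x22,0x08] = e9 ed b0 b4 b0

[0] 0x08->0x1f len=7 : b0 6e c1 b4 e9 1b bc
[1] 0x05->0x00 len=4 : 8d 88 bf b0
[2] 0x1f->0x08 len=8 : b0 6e c1 b4 e9 1b bc 8e
query mem[0x23]=0xe9, mem[0x27]=0xed, mem[0x1f]=0xb0, mem[0x22]=0xb4, mem[0x08]=0xb0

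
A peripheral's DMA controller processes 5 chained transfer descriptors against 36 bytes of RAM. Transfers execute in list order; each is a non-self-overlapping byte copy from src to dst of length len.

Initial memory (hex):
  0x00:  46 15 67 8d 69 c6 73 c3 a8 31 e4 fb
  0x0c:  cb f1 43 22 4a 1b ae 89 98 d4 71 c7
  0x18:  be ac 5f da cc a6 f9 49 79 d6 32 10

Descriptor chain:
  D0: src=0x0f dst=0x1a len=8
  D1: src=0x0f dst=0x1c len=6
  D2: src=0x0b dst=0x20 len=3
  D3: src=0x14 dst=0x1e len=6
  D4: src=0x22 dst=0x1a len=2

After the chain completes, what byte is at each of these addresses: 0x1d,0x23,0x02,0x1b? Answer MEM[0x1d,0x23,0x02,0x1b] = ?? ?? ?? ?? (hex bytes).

  after D0: wrote 8B at 0x1a = 224a1bae8998d471
  after D1: wrote 6B at 0x1c = 224a1bae8998
  after D2: wrote 3B at 0x20 = fbcbf1
  after D3: wrote 6B at 0x1e = 98d471c7beac
  after D4: wrote 2B at 0x1a = beac
query mem[0x1d]=0x4a, mem[0x23]=0xac, mem[0x02]=0x67, mem[0x1b]=0xac

MEM[0x1d,0x23,0x02,0x1b] = 4a ac 67 ac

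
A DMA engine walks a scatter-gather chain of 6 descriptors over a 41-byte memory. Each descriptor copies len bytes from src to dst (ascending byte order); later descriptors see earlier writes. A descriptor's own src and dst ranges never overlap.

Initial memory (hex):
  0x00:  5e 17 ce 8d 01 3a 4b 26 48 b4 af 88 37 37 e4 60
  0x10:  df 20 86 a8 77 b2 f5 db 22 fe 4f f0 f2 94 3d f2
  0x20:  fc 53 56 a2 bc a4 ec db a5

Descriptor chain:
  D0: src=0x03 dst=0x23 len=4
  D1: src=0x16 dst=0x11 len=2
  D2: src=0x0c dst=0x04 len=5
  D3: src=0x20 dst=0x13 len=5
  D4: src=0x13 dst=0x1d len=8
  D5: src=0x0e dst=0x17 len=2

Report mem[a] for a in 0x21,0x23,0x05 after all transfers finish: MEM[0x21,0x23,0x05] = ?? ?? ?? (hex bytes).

MEM[0x21,0x23,0x05] = 01 fe 37

D0: mem[0x23..0x26] <- [8d 01 3a 4b]
D1: mem[0x11..0x12] <- [f5 db]
D2: mem[0x04..0x08] <- [37 37 e4 60 df]
D3: mem[0x13..0x17] <- [fc 53 56 8d 01]
D4: mem[0x1d..0x24] <- [fc 53 56 8d 01 22 fe 4f]
D5: mem[0x17..0x18] <- [e4 60]
query mem[0x21]=0x01, mem[0x23]=0xfe, mem[0x05]=0x37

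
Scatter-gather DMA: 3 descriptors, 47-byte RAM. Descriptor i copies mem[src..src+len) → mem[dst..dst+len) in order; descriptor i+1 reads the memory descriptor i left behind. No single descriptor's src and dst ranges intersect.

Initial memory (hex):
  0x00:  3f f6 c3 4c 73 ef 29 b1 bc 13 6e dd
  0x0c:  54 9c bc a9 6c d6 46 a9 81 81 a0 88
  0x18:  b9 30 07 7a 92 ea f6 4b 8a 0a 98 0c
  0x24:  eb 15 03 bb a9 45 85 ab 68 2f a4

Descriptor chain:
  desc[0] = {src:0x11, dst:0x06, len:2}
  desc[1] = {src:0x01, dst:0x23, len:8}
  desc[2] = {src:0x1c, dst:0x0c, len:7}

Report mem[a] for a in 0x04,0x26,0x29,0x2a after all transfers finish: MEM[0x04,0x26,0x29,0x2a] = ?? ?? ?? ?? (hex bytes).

MEM[0x04,0x26,0x29,0x2a] = 73 73 46 bc

  after D0: wrote 2B at 0x06 = d646
  after D1: wrote 8B at 0x23 = f6c34c73efd646bc
  after D2: wrote 7B at 0x0c = 92eaf64b8a0a98
query mem[0x04]=0x73, mem[0x26]=0x73, mem[0x29]=0x46, mem[0x2a]=0xbc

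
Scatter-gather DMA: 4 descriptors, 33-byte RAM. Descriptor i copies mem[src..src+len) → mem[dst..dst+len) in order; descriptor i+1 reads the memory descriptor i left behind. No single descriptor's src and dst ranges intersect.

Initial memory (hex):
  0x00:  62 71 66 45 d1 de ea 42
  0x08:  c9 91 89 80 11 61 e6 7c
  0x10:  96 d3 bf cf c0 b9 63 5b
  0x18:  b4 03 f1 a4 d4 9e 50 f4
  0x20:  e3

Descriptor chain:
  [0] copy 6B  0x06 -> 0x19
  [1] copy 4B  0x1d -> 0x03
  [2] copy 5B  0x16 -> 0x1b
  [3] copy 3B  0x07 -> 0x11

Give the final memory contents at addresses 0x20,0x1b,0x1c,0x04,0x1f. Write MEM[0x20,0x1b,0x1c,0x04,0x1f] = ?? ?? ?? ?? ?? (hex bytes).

MEM[0x20,0x1b,0x1c,0x04,0x1f] = e3 63 5b 80 42

D0: mem[0x19..0x1e] <- [ea 42 c9 91 89 80]
D1: mem[0x03..0x06] <- [89 80 f4 e3]
D2: mem[0x1b..0x1f] <- [63 5b b4 ea 42]
D3: mem[0x11..0x13] <- [42 c9 91]
query mem[0x20]=0xe3, mem[0x1b]=0x63, mem[0x1c]=0x5b, mem[0x04]=0x80, mem[0x1f]=0x42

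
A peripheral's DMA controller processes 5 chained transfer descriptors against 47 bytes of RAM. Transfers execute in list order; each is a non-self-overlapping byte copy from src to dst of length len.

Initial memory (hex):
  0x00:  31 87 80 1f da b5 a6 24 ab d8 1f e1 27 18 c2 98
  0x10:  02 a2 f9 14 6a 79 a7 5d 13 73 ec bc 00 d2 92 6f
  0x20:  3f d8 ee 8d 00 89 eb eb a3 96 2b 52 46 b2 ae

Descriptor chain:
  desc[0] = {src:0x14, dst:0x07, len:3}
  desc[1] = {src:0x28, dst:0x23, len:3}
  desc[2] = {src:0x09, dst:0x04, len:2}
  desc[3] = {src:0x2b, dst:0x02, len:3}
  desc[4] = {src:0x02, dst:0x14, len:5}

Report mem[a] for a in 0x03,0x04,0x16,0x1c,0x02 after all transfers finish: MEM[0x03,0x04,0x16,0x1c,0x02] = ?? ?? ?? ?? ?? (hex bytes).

MEM[0x03,0x04,0x16,0x1c,0x02] = 46 b2 b2 00 52

[0] 0x14->0x07 len=3 : 6a 79 a7
[1] 0x28->0x23 len=3 : a3 96 2b
[2] 0x09->0x04 len=2 : a7 1f
[3] 0x2b->0x02 len=3 : 52 46 b2
[4] 0x02->0x14 len=5 : 52 46 b2 1f a6
query mem[0x03]=0x46, mem[0x04]=0xb2, mem[0x16]=0xb2, mem[0x1c]=0x00, mem[0x02]=0x52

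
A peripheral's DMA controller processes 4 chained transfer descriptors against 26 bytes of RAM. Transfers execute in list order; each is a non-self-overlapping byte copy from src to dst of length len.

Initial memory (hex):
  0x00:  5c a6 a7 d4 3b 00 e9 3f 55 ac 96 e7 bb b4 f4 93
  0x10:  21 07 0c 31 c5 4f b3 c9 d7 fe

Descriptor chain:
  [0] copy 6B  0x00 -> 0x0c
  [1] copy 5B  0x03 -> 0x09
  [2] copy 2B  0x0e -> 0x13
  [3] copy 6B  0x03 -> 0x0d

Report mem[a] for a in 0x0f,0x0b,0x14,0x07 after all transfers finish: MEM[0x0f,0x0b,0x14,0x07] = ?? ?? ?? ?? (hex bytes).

MEM[0x0f,0x0b,0x14,0x07] = 00 00 d4 3f

  after D0: wrote 6B at 0x0c = 5ca6a7d43b00
  after D1: wrote 5B at 0x09 = d43b00e93f
  after D2: wrote 2B at 0x13 = a7d4
  after D3: wrote 6B at 0x0d = d43b00e93f55
query mem[0x0f]=0x00, mem[0x0b]=0x00, mem[0x14]=0xd4, mem[0x07]=0x3f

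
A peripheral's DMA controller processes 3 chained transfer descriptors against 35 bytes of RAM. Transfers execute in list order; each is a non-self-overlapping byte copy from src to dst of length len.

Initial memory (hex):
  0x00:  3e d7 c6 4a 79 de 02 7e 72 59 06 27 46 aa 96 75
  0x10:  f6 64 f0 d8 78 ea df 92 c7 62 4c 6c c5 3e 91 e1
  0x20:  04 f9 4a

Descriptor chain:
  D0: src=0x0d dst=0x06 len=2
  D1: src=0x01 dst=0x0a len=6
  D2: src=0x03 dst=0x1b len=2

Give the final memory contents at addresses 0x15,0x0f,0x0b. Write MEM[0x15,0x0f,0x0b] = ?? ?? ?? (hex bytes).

[0] 0x0d->0x06 len=2 : aa 96
[1] 0x01->0x0a len=6 : d7 c6 4a 79 de aa
[2] 0x03->0x1b len=2 : 4a 79
query mem[0x15]=0xea, mem[0x0f]=0xaa, mem[0x0b]=0xc6

MEM[0x15,0x0f,0x0b] = ea aa c6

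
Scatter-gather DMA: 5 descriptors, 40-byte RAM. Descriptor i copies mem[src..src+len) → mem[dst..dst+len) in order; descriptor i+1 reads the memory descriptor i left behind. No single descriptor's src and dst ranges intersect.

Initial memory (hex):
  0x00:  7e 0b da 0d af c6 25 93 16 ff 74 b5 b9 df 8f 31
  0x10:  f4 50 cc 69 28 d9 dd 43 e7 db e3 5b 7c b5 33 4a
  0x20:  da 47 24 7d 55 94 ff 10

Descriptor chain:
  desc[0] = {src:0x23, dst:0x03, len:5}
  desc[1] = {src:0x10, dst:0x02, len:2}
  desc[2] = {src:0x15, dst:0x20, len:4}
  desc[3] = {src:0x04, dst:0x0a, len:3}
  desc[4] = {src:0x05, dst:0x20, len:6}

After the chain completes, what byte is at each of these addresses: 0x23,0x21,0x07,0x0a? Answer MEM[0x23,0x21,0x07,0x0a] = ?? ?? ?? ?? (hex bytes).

MEM[0x23,0x21,0x07,0x0a] = 16 ff 10 55

D0: mem[0x03..0x07] <- [7d 55 94 ff 10]
D1: mem[0x02..0x03] <- [f4 50]
D2: mem[0x20..0x23] <- [d9 dd 43 e7]
D3: mem[0x0a..0x0c] <- [55 94 ff]
D4: mem[0x20..0x25] <- [94 ff 10 16 ff 55]
query mem[0x23]=0x16, mem[0x21]=0xff, mem[0x07]=0x10, mem[0x0a]=0x55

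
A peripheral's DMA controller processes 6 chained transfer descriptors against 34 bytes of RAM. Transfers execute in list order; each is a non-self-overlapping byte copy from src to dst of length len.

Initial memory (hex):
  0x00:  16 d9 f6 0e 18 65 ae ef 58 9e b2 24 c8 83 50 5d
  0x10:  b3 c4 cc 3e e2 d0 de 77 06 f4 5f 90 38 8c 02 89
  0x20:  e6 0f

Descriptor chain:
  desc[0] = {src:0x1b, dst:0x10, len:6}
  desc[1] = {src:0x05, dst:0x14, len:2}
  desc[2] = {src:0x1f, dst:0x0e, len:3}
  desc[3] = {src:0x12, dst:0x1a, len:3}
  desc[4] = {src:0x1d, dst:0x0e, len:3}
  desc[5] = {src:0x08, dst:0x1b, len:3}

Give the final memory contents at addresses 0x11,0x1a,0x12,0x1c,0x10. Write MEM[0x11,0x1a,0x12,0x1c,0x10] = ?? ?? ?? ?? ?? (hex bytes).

  after D0: wrote 6B at 0x10 = 90388c0289e6
  after D1: wrote 2B at 0x14 = 65ae
  after D2: wrote 3B at 0x0e = 89e60f
  after D3: wrote 3B at 0x1a = 8c0265
  after D4: wrote 3B at 0x0e = 8c0289
  after D5: wrote 3B at 0x1b = 589eb2
query mem[0x11]=0x38, mem[0x1a]=0x8c, mem[0x12]=0x8c, mem[0x1c]=0x9e, mem[0x10]=0x89

MEM[0x11,0x1a,0x12,0x1c,0x10] = 38 8c 8c 9e 89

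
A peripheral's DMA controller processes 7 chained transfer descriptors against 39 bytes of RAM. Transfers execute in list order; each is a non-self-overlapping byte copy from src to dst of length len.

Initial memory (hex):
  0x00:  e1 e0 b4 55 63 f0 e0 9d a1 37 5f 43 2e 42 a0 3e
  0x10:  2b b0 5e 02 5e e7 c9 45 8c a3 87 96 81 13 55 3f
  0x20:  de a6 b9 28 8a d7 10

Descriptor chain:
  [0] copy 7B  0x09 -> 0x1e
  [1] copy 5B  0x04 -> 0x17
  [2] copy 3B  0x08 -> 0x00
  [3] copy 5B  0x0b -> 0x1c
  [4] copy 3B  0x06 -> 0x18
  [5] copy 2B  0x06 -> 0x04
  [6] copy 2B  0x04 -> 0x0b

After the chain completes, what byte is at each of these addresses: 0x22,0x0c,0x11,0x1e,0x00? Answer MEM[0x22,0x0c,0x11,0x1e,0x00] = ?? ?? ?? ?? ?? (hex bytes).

MEM[0x22,0x0c,0x11,0x1e,0x00] = 42 9d b0 42 a1

D0: mem[0x1e..0x24] <- [37 5f 43 2e 42 a0 3e]
D1: mem[0x17..0x1b] <- [63 f0 e0 9d a1]
D2: mem[0x00..0x02] <- [a1 37 5f]
D3: mem[0x1c..0x20] <- [43 2e 42 a0 3e]
D4: mem[0x18..0x1a] <- [e0 9d a1]
D5: mem[0x04..0x05] <- [e0 9d]
D6: mem[0x0b..0x0c] <- [e0 9d]
query mem[0x22]=0x42, mem[0x0c]=0x9d, mem[0x11]=0xb0, mem[0x1e]=0x42, mem[0x00]=0xa1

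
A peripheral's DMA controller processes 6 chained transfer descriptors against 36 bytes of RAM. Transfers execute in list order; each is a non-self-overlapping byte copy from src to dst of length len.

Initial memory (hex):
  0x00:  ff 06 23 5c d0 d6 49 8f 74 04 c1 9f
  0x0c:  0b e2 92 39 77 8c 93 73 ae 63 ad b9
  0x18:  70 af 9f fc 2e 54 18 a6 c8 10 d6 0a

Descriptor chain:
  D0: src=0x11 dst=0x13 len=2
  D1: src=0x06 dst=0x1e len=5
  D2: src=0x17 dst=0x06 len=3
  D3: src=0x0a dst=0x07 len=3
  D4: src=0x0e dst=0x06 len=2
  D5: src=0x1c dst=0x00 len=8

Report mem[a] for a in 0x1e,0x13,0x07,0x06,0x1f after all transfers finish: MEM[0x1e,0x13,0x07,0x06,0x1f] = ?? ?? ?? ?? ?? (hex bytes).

MEM[0x1e,0x13,0x07,0x06,0x1f] = 49 8c 0a c1 8f

D0: mem[0x13..0x14] <- [8c 93]
D1: mem[0x1e..0x22] <- [49 8f 74 04 c1]
D2: mem[0x06..0x08] <- [b9 70 af]
D3: mem[0x07..0x09] <- [c1 9f 0b]
D4: mem[0x06..0x07] <- [92 39]
D5: mem[0x00..0x07] <- [2e 54 49 8f 74 04 c1 0a]
query mem[0x1e]=0x49, mem[0x13]=0x8c, mem[0x07]=0x0a, mem[0x06]=0xc1, mem[0x1f]=0x8f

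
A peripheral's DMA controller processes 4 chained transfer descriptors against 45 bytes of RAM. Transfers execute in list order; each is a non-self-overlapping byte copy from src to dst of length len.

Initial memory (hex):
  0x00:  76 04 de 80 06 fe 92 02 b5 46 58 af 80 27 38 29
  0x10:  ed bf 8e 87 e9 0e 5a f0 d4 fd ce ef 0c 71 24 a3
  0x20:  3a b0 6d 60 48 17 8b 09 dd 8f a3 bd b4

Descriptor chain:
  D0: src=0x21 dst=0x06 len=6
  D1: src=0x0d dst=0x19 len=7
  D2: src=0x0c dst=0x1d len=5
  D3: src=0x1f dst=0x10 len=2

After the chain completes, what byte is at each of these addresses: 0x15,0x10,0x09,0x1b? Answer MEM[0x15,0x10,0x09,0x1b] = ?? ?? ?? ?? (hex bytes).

D0: mem[0x06..0x0b] <- [b0 6d 60 48 17 8b]
D1: mem[0x19..0x1f] <- [27 38 29 ed bf 8e 87]
D2: mem[0x1d..0x21] <- [80 27 38 29 ed]
D3: mem[0x10..0x11] <- [38 29]
query mem[0x15]=0x0e, mem[0x10]=0x38, mem[0x09]=0x48, mem[0x1b]=0x29

MEM[0x15,0x10,0x09,0x1b] = 0e 38 48 29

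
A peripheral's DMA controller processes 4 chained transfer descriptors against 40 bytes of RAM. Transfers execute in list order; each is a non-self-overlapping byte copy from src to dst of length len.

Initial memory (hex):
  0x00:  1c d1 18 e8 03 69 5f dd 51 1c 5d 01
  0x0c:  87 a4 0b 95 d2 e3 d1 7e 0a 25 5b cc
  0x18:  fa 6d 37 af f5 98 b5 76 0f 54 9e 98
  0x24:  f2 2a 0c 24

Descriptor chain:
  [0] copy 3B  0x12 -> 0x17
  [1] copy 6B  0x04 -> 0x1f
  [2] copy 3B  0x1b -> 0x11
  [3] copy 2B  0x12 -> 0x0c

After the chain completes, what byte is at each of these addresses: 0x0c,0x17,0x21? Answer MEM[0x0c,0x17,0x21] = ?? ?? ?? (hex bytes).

[0] 0x12->0x17 len=3 : d1 7e 0a
[1] 0x04->0x1f len=6 : 03 69 5f dd 51 1c
[2] 0x1b->0x11 len=3 : af f5 98
[3] 0x12->0x0c len=2 : f5 98
query mem[0x0c]=0xf5, mem[0x17]=0xd1, mem[0x21]=0x5f

MEM[0x0c,0x17,0x21] = f5 d1 5f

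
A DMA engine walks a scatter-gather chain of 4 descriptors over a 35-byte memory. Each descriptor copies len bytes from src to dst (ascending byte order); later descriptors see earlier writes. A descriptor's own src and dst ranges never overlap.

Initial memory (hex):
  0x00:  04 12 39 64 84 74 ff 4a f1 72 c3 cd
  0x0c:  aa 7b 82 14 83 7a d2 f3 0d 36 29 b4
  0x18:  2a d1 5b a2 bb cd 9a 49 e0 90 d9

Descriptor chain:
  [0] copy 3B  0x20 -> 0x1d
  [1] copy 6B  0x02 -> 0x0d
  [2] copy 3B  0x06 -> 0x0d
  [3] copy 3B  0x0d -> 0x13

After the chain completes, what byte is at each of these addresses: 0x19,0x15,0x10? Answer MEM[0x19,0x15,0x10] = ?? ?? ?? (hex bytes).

[0] 0x20->0x1d len=3 : e0 90 d9
[1] 0x02->0x0d len=6 : 39 64 84 74 ff 4a
[2] 0x06->0x0d len=3 : ff 4a f1
[3] 0x0d->0x13 len=3 : ff 4a f1
query mem[0x19]=0xd1, mem[0x15]=0xf1, mem[0x10]=0x74

MEM[0x19,0x15,0x10] = d1 f1 74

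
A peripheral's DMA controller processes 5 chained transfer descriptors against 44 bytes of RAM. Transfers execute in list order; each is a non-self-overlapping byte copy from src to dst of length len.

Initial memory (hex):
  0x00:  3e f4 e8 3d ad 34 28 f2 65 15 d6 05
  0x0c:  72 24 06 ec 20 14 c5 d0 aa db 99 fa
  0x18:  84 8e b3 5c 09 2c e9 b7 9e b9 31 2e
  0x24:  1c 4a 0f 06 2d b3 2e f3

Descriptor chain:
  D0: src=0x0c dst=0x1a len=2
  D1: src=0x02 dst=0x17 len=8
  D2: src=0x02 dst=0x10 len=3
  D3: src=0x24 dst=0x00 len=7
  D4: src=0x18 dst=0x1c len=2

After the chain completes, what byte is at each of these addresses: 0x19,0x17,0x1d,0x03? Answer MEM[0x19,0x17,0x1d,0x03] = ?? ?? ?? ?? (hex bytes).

#0 dst[0x1a+2] := {0x72,0x24}
#1 dst[0x17+8] := {0xe8,0x3d,0xad,0x34,0x28,0xf2,0x65,0x15}
#2 dst[0x10+3] := {0xe8,0x3d,0xad}
#3 dst[0x00+7] := {0x1c,0x4a,0x0f,0x06,0x2d,0xb3,0x2e}
#4 dst[0x1c+2] := {0x3d,0xad}
query mem[0x19]=0xad, mem[0x17]=0xe8, mem[0x1d]=0xad, mem[0x03]=0x06

MEM[0x19,0x17,0x1d,0x03] = ad e8 ad 06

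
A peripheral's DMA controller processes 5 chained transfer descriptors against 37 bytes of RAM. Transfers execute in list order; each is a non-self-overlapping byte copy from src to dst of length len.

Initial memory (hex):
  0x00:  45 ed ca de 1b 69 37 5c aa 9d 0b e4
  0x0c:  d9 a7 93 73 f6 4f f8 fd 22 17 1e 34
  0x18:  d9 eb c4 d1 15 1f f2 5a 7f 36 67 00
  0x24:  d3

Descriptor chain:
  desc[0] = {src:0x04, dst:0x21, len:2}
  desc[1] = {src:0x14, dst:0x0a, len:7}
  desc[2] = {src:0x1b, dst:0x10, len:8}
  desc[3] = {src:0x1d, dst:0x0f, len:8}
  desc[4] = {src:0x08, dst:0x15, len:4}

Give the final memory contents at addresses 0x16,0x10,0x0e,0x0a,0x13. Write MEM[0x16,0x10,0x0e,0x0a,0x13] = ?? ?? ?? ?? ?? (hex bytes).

D0: mem[0x21..0x22] <- [1b 69]
D1: mem[0x0a..0x10] <- [22 17 1e 34 d9 eb c4]
D2: mem[0x10..0x17] <- [d1 15 1f f2 5a 7f 1b 69]
D3: mem[0x0f..0x16] <- [1f f2 5a 7f 1b 69 00 d3]
D4: mem[0x15..0x18] <- [aa 9d 22 17]
query mem[0x16]=0x9d, mem[0x10]=0xf2, mem[0x0e]=0xd9, mem[0x0a]=0x22, mem[0x13]=0x1b

MEM[0x16,0x10,0x0e,0x0a,0x13] = 9d f2 d9 22 1b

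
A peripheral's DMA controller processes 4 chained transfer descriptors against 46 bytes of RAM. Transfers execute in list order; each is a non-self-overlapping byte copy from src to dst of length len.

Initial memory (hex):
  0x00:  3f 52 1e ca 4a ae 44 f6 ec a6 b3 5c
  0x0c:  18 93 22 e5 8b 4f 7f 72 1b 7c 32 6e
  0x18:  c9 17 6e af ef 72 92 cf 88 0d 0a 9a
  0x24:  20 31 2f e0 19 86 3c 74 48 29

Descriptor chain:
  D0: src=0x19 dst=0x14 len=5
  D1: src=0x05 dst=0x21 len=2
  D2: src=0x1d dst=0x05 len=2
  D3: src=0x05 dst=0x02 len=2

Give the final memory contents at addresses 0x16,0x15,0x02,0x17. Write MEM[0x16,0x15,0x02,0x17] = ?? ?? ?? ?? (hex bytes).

D0: mem[0x14..0x18] <- [17 6e af ef 72]
D1: mem[0x21..0x22] <- [ae 44]
D2: mem[0x05..0x06] <- [72 92]
D3: mem[0x02..0x03] <- [72 92]
query mem[0x16]=0xaf, mem[0x15]=0x6e, mem[0x02]=0x72, mem[0x17]=0xef

MEM[0x16,0x15,0x02,0x17] = af 6e 72 ef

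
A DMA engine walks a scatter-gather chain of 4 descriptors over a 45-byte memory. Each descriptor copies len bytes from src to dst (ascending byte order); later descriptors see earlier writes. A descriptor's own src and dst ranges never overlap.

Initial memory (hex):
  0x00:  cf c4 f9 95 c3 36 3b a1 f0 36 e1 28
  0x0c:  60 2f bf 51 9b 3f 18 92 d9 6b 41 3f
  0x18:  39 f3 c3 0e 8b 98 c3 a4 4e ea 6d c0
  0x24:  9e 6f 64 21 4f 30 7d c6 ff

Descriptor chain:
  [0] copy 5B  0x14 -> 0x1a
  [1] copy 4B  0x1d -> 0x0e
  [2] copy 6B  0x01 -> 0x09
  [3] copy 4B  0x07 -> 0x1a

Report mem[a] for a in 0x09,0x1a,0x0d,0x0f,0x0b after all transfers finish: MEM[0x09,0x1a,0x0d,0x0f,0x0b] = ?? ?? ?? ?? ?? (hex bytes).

[0] 0x14->0x1a len=5 : d9 6b 41 3f 39
[1] 0x1d->0x0e len=4 : 3f 39 a4 4e
[2] 0x01->0x09 len=6 : c4 f9 95 c3 36 3b
[3] 0x07->0x1a len=4 : a1 f0 c4 f9
query mem[0x09]=0xc4, mem[0x1a]=0xa1, mem[0x0d]=0x36, mem[0x0f]=0x39, mem[0x0b]=0x95

MEM[0x09,0x1a,0x0d,0x0f,0x0b] = c4 a1 36 39 95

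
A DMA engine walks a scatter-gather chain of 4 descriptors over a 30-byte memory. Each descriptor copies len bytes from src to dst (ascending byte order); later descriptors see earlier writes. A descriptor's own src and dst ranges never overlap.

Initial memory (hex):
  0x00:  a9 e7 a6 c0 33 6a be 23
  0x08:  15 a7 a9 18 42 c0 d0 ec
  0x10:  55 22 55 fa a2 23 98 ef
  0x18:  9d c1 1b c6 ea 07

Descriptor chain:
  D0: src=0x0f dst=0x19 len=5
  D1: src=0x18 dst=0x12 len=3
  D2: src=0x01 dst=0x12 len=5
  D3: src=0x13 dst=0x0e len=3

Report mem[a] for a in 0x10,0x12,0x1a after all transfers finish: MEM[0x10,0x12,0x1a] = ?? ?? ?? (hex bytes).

MEM[0x10,0x12,0x1a] = 33 e7 55

[0] 0x0f->0x19 len=5 : ec 55 22 55 fa
[1] 0x18->0x12 len=3 : 9d ec 55
[2] 0x01->0x12 len=5 : e7 a6 c0 33 6a
[3] 0x13->0x0e len=3 : a6 c0 33
query mem[0x10]=0x33, mem[0x12]=0xe7, mem[0x1a]=0x55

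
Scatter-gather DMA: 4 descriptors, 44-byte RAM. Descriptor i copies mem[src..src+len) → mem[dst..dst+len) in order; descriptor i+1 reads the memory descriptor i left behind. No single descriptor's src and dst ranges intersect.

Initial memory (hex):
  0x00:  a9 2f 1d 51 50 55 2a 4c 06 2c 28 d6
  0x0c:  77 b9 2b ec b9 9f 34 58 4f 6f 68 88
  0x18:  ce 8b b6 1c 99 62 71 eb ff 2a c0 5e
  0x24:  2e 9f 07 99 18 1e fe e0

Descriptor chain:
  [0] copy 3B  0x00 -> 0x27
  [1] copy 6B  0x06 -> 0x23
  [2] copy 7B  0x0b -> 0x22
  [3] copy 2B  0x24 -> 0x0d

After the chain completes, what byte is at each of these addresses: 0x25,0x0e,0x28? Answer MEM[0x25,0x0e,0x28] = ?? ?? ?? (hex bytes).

MEM[0x25,0x0e,0x28] = 2b 2b 9f

  after D0: wrote 3B at 0x27 = a92f1d
  after D1: wrote 6B at 0x23 = 2a4c062c28d6
  after D2: wrote 7B at 0x22 = d677b92becb99f
  after D3: wrote 2B at 0x0d = b92b
query mem[0x25]=0x2b, mem[0x0e]=0x2b, mem[0x28]=0x9f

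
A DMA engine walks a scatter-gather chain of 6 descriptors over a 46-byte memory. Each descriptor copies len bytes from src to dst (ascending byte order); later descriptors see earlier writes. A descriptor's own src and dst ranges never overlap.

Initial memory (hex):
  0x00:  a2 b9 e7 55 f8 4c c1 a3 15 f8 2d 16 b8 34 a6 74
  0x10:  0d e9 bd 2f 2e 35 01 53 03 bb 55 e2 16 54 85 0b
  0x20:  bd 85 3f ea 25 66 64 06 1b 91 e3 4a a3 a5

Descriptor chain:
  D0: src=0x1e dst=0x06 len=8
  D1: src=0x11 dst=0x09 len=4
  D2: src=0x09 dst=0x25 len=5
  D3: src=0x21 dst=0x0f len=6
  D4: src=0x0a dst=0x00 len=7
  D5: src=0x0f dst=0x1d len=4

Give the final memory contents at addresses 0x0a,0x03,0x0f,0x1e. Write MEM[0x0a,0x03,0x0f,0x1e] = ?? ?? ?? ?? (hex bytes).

[0] 0x1e->0x06 len=8 : 85 0b bd 85 3f ea 25 66
[1] 0x11->0x09 len=4 : e9 bd 2f 2e
[2] 0x09->0x25 len=5 : e9 bd 2f 2e 66
[3] 0x21->0x0f len=6 : 85 3f ea 25 e9 bd
[4] 0x0a->0x00 len=7 : bd 2f 2e 66 a6 85 3f
[5] 0x0f->0x1d len=4 : 85 3f ea 25
query mem[0x0a]=0xbd, mem[0x03]=0x66, mem[0x0f]=0x85, mem[0x1e]=0x3f

MEM[0x0a,0x03,0x0f,0x1e] = bd 66 85 3f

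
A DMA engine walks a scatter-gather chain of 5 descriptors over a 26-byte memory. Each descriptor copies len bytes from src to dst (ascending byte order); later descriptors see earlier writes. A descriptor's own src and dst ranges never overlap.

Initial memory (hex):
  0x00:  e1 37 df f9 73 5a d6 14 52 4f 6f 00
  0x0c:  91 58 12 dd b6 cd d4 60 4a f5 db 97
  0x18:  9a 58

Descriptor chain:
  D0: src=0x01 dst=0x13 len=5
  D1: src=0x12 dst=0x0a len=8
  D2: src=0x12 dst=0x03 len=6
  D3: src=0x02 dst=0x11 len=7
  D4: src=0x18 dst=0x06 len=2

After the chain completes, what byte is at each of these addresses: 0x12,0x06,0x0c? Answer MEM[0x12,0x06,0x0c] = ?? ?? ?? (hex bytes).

#0 dst[0x13+5] := {0x37,0xdf,0xf9,0x73,0x5a}
#1 dst[0x0a+8] := {0xd4,0x37,0xdf,0xf9,0x73,0x5a,0x9a,0x58}
#2 dst[0x03+6] := {0xd4,0x37,0xdf,0xf9,0x73,0x5a}
#3 dst[0x11+7] := {0xdf,0xd4,0x37,0xdf,0xf9,0x73,0x5a}
#4 dst[0x06+2] := {0x9a,0x58}
query mem[0x12]=0xd4, mem[0x06]=0x9a, mem[0x0c]=0xdf

MEM[0x12,0x06,0x0c] = d4 9a df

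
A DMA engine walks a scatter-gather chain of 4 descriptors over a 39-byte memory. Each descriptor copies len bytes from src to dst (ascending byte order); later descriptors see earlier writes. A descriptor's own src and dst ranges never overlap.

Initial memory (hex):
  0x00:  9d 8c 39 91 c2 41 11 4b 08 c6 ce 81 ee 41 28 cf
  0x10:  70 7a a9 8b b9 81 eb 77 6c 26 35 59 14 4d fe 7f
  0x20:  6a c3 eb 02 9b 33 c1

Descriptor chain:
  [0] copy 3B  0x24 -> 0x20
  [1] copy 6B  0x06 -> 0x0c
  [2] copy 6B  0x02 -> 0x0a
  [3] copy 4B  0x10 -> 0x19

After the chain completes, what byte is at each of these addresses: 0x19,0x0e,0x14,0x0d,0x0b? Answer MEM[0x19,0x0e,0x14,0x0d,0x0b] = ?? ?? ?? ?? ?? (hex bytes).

MEM[0x19,0x0e,0x14,0x0d,0x0b] = ce 11 b9 41 91

[0] 0x24->0x20 len=3 : 9b 33 c1
[1] 0x06->0x0c len=6 : 11 4b 08 c6 ce 81
[2] 0x02->0x0a len=6 : 39 91 c2 41 11 4b
[3] 0x10->0x19 len=4 : ce 81 a9 8b
query mem[0x19]=0xce, mem[0x0e]=0x11, mem[0x14]=0xb9, mem[0x0d]=0x41, mem[0x0b]=0x91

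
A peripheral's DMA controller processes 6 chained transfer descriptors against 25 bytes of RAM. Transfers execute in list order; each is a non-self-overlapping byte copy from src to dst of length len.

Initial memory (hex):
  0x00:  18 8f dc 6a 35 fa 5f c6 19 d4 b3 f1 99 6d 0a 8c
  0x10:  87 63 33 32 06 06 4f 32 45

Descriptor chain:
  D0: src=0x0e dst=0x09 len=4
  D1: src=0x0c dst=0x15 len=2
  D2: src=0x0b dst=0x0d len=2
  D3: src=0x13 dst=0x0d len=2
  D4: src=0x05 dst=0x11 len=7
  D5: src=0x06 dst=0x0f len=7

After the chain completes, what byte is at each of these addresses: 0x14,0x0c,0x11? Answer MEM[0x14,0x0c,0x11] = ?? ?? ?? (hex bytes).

[0] 0x0e->0x09 len=4 : 0a 8c 87 63
[1] 0x0c->0x15 len=2 : 63 6d
[2] 0x0b->0x0d len=2 : 87 63
[3] 0x13->0x0d len=2 : 32 06
[4] 0x05->0x11 len=7 : fa 5f c6 19 0a 8c 87
[5] 0x06->0x0f len=7 : 5f c6 19 0a 8c 87 63
query mem[0x14]=0x87, mem[0x0c]=0x63, mem[0x11]=0x19

MEM[0x14,0x0c,0x11] = 87 63 19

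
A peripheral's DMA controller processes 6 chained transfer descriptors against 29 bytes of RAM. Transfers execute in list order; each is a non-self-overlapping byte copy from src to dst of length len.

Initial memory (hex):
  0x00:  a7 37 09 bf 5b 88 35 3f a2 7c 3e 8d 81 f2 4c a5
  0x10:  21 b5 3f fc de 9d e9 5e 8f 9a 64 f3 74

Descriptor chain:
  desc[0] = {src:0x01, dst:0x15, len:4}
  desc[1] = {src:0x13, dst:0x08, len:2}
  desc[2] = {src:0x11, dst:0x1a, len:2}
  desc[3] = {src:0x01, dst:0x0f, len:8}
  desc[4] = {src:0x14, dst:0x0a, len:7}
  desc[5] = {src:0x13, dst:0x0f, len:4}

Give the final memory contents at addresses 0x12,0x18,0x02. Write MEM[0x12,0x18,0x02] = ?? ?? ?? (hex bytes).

  after D0: wrote 4B at 0x15 = 3709bf5b
  after D1: wrote 2B at 0x08 = fcde
  after D2: wrote 2B at 0x1a = b53f
  after D3: wrote 8B at 0x0f = 3709bf5b88353ffc
  after D4: wrote 7B at 0x0a = 353ffcbf5b9ab5
  after D5: wrote 4B at 0x0f = 88353ffc
query mem[0x12]=0xfc, mem[0x18]=0x5b, mem[0x02]=0x09

MEM[0x12,0x18,0x02] = fc 5b 09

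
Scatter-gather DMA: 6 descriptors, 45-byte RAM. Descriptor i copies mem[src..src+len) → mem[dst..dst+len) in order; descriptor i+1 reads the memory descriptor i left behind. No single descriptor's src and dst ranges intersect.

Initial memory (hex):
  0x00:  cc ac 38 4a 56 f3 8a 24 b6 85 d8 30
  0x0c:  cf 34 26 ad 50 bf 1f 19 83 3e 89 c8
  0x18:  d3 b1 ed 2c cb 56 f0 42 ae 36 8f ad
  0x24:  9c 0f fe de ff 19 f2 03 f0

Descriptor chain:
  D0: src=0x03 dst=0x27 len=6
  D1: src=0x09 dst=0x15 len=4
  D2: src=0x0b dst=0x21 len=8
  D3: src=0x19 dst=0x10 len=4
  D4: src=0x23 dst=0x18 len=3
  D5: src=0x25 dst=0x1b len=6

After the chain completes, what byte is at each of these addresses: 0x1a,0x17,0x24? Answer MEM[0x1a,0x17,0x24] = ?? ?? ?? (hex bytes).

[0] 0x03->0x27 len=6 : 4a 56 f3 8a 24 b6
[1] 0x09->0x15 len=4 : 85 d8 30 cf
[2] 0x0b->0x21 len=8 : 30 cf 34 26 ad 50 bf 1f
[3] 0x19->0x10 len=4 : b1 ed 2c cb
[4] 0x23->0x18 len=3 : 34 26 ad
[5] 0x25->0x1b len=6 : ad 50 bf 1f f3 8a
query mem[0x1a]=0xad, mem[0x17]=0x30, mem[0x24]=0x26

MEM[0x1a,0x17,0x24] = ad 30 26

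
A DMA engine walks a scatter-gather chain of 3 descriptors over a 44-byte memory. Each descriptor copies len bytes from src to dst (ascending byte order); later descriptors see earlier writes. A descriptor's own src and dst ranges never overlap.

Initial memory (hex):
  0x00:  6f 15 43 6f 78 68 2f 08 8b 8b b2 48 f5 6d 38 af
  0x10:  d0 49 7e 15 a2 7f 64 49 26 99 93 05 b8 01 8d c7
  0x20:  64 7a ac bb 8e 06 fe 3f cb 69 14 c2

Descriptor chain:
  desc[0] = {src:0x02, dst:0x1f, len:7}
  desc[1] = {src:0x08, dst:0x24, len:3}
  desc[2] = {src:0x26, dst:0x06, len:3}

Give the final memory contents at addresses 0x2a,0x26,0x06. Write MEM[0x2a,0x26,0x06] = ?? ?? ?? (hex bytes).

MEM[0x2a,0x26,0x06] = 14 b2 b2

#0 dst[0x1f+7] := {0x43,0x6f,0x78,0x68,0x2f,0x08,0x8b}
#1 dst[0x24+3] := {0x8b,0x8b,0xb2}
#2 dst[0x06+3] := {0xb2,0x3f,0xcb}
query mem[0x2a]=0x14, mem[0x26]=0xb2, mem[0x06]=0xb2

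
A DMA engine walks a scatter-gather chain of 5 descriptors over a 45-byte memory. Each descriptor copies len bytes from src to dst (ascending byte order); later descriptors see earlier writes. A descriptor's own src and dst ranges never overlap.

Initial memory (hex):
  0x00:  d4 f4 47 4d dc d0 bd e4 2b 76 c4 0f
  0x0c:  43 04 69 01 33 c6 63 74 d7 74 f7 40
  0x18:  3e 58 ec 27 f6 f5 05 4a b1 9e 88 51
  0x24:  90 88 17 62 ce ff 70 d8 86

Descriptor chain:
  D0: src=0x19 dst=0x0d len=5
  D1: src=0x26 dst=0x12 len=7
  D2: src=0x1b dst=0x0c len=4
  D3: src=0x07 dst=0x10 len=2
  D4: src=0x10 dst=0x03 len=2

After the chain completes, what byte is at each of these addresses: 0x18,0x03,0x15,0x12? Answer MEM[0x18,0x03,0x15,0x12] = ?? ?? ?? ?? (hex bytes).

MEM[0x18,0x03,0x15,0x12] = 86 e4 ff 17

D0: mem[0x0d..0x11] <- [58 ec 27 f6 f5]
D1: mem[0x12..0x18] <- [17 62 ce ff 70 d8 86]
D2: mem[0x0c..0x0f] <- [27 f6 f5 05]
D3: mem[0x10..0x11] <- [e4 2b]
D4: mem[0x03..0x04] <- [e4 2b]
query mem[0x18]=0x86, mem[0x03]=0xe4, mem[0x15]=0xff, mem[0x12]=0x17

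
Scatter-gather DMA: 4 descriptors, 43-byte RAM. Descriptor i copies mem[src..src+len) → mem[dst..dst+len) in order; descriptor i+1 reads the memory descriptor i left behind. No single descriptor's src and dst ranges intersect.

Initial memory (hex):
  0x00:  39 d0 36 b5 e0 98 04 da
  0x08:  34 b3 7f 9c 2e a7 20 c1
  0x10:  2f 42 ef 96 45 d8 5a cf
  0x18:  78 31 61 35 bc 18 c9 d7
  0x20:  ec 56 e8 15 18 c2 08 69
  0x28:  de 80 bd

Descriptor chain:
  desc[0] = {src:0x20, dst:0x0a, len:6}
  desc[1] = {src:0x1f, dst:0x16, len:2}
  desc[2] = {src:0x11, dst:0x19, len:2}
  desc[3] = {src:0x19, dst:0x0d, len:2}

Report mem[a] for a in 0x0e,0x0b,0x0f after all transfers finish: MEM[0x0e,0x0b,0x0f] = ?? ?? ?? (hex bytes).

#0 dst[0x0a+6] := {0xec,0x56,0xe8,0x15,0x18,0xc2}
#1 dst[0x16+2] := {0xd7,0xec}
#2 dst[0x19+2] := {0x42,0xef}
#3 dst[0x0d+2] := {0x42,0xef}
query mem[0x0e]=0xef, mem[0x0b]=0x56, mem[0x0f]=0xc2

MEM[0x0e,0x0b,0x0f] = ef 56 c2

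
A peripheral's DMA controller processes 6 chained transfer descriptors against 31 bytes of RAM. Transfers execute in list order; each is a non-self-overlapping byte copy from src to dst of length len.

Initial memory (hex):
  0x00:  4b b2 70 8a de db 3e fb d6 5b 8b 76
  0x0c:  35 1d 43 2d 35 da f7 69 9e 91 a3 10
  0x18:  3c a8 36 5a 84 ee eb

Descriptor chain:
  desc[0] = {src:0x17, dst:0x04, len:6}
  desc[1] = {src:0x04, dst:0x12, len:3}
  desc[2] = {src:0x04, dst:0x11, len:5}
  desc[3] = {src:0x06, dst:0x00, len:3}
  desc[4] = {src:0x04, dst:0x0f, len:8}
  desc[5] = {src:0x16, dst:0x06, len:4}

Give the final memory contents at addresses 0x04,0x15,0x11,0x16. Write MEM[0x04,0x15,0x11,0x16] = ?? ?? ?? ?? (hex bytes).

MEM[0x04,0x15,0x11,0x16] = 10 8b a8 76

[0] 0x17->0x04 len=6 : 10 3c a8 36 5a 84
[1] 0x04->0x12 len=3 : 10 3c a8
[2] 0x04->0x11 len=5 : 10 3c a8 36 5a
[3] 0x06->0x00 len=3 : a8 36 5a
[4] 0x04->0x0f len=8 : 10 3c a8 36 5a 84 8b 76
[5] 0x16->0x06 len=4 : 76 10 3c a8
query mem[0x04]=0x10, mem[0x15]=0x8b, mem[0x11]=0xa8, mem[0x16]=0x76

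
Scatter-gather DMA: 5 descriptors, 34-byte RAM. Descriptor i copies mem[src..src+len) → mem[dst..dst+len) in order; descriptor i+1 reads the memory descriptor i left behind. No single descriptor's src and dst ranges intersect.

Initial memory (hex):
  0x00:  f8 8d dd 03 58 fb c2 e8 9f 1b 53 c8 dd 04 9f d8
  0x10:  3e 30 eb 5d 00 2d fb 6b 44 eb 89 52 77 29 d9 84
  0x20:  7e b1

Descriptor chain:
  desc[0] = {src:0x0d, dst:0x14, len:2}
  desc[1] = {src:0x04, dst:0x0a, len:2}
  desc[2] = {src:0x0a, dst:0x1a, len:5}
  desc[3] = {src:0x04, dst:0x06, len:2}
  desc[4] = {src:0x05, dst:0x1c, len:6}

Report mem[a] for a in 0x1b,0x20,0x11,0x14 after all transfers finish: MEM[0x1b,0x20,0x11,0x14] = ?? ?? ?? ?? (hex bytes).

MEM[0x1b,0x20,0x11,0x14] = fb 1b 30 04

  after D0: wrote 2B at 0x14 = 049f
  after D1: wrote 2B at 0x0a = 58fb
  after D2: wrote 5B at 0x1a = 58fbdd049f
  after D3: wrote 2B at 0x06 = 58fb
  after D4: wrote 6B at 0x1c = fb58fb9f1b58
query mem[0x1b]=0xfb, mem[0x20]=0x1b, mem[0x11]=0x30, mem[0x14]=0x04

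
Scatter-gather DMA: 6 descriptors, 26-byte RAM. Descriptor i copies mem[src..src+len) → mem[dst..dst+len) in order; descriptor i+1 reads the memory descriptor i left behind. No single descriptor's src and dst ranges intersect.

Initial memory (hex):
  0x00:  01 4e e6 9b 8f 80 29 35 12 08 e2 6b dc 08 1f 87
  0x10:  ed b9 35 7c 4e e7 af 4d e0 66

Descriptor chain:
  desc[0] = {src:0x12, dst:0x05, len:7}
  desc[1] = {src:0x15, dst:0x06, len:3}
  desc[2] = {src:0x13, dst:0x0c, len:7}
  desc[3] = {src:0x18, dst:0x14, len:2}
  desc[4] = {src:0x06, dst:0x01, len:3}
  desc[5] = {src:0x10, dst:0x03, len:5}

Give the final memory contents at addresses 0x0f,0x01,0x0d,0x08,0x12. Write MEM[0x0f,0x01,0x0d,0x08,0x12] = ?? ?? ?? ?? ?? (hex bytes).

#0 dst[0x05+7] := {0x35,0x7c,0x4e,0xe7,0xaf,0x4d,0xe0}
#1 dst[0x06+3] := {0xe7,0xaf,0x4d}
#2 dst[0x0c+7] := {0x7c,0x4e,0xe7,0xaf,0x4d,0xe0,0x66}
#3 dst[0x14+2] := {0xe0,0x66}
#4 dst[0x01+3] := {0xe7,0xaf,0x4d}
#5 dst[0x03+5] := {0x4d,0xe0,0x66,0x7c,0xe0}
query mem[0x0f]=0xaf, mem[0x01]=0xe7, mem[0x0d]=0x4e, mem[0x08]=0x4d, mem[0x12]=0x66

MEM[0x0f,0x01,0x0d,0x08,0x12] = af e7 4e 4d 66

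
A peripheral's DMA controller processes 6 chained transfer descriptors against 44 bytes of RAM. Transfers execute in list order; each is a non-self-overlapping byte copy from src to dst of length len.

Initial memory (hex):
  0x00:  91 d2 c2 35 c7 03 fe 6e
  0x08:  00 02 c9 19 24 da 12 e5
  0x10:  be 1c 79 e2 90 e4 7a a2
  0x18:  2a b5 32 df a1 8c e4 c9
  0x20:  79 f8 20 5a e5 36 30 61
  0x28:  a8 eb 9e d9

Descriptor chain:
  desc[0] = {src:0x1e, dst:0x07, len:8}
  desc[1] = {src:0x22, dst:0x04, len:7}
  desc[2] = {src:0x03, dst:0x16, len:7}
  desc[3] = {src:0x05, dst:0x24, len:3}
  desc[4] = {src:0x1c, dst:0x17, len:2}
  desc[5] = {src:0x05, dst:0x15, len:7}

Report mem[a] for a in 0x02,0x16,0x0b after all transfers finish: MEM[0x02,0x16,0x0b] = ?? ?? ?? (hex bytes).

[0] 0x1e->0x07 len=8 : e4 c9 79 f8 20 5a e5 36
[1] 0x22->0x04 len=7 : 20 5a e5 36 30 61 a8
[2] 0x03->0x16 len=7 : 35 20 5a e5 36 30 61
[3] 0x05->0x24 len=3 : 5a e5 36
[4] 0x1c->0x17 len=2 : 61 8c
[5] 0x05->0x15 len=7 : 5a e5 36 30 61 a8 20
query mem[0x02]=0xc2, mem[0x16]=0xe5, mem[0x0b]=0x20

MEM[0x02,0x16,0x0b] = c2 e5 20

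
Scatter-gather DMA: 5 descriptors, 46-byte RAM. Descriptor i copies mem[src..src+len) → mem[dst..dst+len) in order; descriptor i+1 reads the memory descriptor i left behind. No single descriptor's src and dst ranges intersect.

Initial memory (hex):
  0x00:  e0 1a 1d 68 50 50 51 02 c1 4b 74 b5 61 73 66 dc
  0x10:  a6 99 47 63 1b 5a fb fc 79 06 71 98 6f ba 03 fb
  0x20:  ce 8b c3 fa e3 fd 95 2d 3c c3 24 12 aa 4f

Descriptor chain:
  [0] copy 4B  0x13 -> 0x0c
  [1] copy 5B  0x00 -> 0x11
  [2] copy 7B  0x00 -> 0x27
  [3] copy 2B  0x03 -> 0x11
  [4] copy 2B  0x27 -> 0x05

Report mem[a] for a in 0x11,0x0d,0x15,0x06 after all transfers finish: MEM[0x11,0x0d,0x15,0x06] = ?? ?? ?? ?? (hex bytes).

[0] 0x13->0x0c len=4 : 63 1b 5a fb
[1] 0x00->0x11 len=5 : e0 1a 1d 68 50
[2] 0x00->0x27 len=7 : e0 1a 1d 68 50 50 51
[3] 0x03->0x11 len=2 : 68 50
[4] 0x27->0x05 len=2 : e0 1a
query mem[0x11]=0x68, mem[0x0d]=0x1b, mem[0x15]=0x50, mem[0x06]=0x1a

MEM[0x11,0x0d,0x15,0x06] = 68 1b 50 1a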